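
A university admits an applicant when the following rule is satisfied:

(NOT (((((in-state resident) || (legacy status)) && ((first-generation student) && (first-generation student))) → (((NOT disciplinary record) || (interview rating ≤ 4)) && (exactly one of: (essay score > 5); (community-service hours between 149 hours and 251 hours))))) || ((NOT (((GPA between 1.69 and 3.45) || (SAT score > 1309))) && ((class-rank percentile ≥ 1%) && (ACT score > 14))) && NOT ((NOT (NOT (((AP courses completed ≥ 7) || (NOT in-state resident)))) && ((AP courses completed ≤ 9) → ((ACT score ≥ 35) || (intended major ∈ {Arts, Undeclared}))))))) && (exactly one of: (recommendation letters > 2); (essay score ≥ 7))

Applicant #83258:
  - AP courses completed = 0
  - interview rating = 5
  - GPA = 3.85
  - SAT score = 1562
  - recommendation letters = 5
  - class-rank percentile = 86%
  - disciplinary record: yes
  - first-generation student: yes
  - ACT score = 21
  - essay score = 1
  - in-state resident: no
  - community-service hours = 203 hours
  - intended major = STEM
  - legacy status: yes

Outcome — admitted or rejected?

Admitted

Atomic conditions:
  in-state resident: no → false
  legacy status: yes → true
  first-generation student: yes → true
  NOT disciplinary record: yes → false
  interview rating ≤ 4: 5 ≤ 4 is false
  essay score > 5: 1 > 5 is false
  community-service hours between 149 hours and 251 hours: 203 in [149, 251] is true
  GPA between 1.69 and 3.45: 3.85 in [1.69, 3.45] is false
  SAT score > 1309: 1562 > 1309 is true
  class-rank percentile ≥ 1%: 86 ≥ 1 is true
  ACT score > 14: 21 > 14 is true
  AP courses completed ≥ 7: 0 ≥ 7 is false
  NOT in-state resident: no → true
  AP courses completed ≤ 9: 0 ≤ 9 is true
  ACT score ≥ 35: 21 ≥ 35 is false
  intended major ∈ {Arts, Undeclared}: STEM is not in the set → false
  recommendation letters > 2: 5 > 2 is true
  essay score ≥ 7: 1 ≥ 7 is false
Combine:
[1.1.1.1.1] false OR true = true
[1.1.1.1.2] true AND true = true
[1.1.1.1] true AND true = true
[1.1.1.2.1] false OR false = false
[1.1.1.2.2] exactly-one(false, true) = true
[1.1.1.2] false AND true = false
[1.1.1] true → false = false
[1.1] NOT false = true
[1.2.1.1.1] false OR true = true
[1.2.1.1] NOT true = false
[1.2.1.2] true AND true = true
[1.2.1] false AND true = false
[1.2.2.1.1.1.1] false OR true = true
[1.2.2.1.1.1] NOT true = false
[1.2.2.1.1] NOT false = true
[1.2.2.1.2.2] false OR false = false
[1.2.2.1.2] true → false = false
[1.2.2.1] true AND false = false
[1.2.2] NOT false = true
[1.2] false AND true = false
[1] true OR false = true
[2] exactly-one(true, false) = true
[root] true AND true = true
Overall: true → admitted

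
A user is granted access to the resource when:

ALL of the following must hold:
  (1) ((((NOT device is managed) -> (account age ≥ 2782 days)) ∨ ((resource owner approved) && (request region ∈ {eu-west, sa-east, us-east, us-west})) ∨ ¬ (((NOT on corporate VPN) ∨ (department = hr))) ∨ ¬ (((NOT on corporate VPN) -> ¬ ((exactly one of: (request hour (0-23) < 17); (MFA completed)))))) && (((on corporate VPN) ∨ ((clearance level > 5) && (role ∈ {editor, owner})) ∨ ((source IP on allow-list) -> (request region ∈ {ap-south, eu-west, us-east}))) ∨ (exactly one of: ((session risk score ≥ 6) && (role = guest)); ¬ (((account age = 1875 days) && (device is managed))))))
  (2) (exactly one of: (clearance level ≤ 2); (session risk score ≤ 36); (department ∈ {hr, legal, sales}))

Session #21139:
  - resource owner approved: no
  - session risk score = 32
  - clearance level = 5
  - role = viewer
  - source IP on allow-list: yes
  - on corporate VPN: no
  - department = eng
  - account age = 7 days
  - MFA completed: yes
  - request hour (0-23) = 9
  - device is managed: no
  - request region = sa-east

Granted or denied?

Atomic conditions:
  NOT device is managed: no → true
  account age ≥ 2782 days: 7 ≥ 2782 is false
  resource owner approved: no → false
  request region ∈ {eu-west, sa-east, us-east, us-west}: sa-east is in the set → true
  NOT on corporate VPN: no → true
  department = hr: eng == hr is false
  request hour (0-23) < 17: 9 < 17 is true
  MFA completed: yes → true
  on corporate VPN: no → false
  clearance level > 5: 5 > 5 is false
  role ∈ {editor, owner}: viewer is not in the set → false
  source IP on allow-list: yes → true
  request region ∈ {ap-south, eu-west, us-east}: sa-east is not in the set → false
  session risk score ≥ 6: 32 ≥ 6 is true
  role = guest: viewer == guest is false
  account age = 1875 days: 7 == 1875 is false
  device is managed: no → false
  clearance level ≤ 2: 5 ≤ 2 is false
  session risk score ≤ 36: 32 ≤ 36 is true
  department ∈ {hr, legal, sales}: eng is not in the set → false
Combine:
[1.1.1] true → false = false
[1.1.2] false AND true = false
[1.1.3.1] true OR false = true
[1.1.3] NOT true = false
[1.1.4.1.2.1] exactly-one(true, true) = false
[1.1.4.1.2] NOT false = true
[1.1.4.1] true → true = true
[1.1.4] NOT true = false
[1.1] false OR false OR false OR false = false
[1.2.1.2] false AND false = false
[1.2.1.3] true → false = false
[1.2.1] false OR false OR false = false
[1.2.2.1] true AND false = false
[1.2.2.2.1] false AND false = false
[1.2.2.2] NOT false = true
[1.2.2] exactly-one(false, true) = true
[1.2] false OR true = true
[1] false AND true = false
[2] exactly-one(false, true, false) = true
[root] false AND true = false
Overall: false → denied

Denied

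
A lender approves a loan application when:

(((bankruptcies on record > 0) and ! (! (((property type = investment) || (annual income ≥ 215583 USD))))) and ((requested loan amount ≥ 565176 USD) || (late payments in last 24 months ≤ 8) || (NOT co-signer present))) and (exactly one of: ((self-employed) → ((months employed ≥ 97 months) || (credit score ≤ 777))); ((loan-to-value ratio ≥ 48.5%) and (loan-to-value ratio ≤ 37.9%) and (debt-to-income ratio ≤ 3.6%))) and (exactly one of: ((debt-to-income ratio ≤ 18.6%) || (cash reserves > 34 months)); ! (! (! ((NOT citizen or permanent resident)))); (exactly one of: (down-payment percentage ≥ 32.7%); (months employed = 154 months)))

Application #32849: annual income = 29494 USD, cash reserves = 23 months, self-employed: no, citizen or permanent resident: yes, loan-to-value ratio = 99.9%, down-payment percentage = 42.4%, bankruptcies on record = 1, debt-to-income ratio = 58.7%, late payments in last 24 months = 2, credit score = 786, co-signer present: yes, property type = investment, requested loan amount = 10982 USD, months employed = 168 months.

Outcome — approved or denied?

Atomic conditions:
  bankruptcies on record > 0: 1 > 0 is true
  property type = investment: investment == investment is true
  annual income ≥ 215583 USD: 29494 ≥ 215583 is false
  requested loan amount ≥ 565176 USD: 10982 ≥ 565176 is false
  late payments in last 24 months ≤ 8: 2 ≤ 8 is true
  NOT co-signer present: yes → false
  self-employed: no → false
  months employed ≥ 97 months: 168 ≥ 97 is true
  credit score ≤ 777: 786 ≤ 777 is false
  loan-to-value ratio ≥ 48.5%: 99.9 ≥ 48.5 is true
  loan-to-value ratio ≤ 37.9%: 99.9 ≤ 37.9 is false
  debt-to-income ratio ≤ 3.6%: 58.7 ≤ 3.6 is false
  debt-to-income ratio ≤ 18.6%: 58.7 ≤ 18.6 is false
  cash reserves > 34 months: 23 > 34 is false
  NOT citizen or permanent resident: yes → false
  down-payment percentage ≥ 32.7%: 42.4 ≥ 32.7 is true
  months employed = 154 months: 168 == 154 is false
Combine:
[1.1.2.1.1] true OR false = true
[1.1.2.1] NOT true = false
[1.1.2] NOT false = true
[1.1] true AND true = true
[1.2] false OR true OR false = true
[1] true AND true = true
[2.1.2] true OR false = true
[2.1] false → true (antecedent false ⇒ implication holds) = true
[2.2] true AND false AND false = false
[2] exactly-one(true, false) = true
[3.1] false OR false = false
[3.2.1.1] NOT false = true
[3.2.1] NOT true = false
[3.2] NOT false = true
[3.3] exactly-one(true, false) = true
[3] exactly-one(false, true, true) = false
[root] true AND true AND false = false
Overall: false → denied

Denied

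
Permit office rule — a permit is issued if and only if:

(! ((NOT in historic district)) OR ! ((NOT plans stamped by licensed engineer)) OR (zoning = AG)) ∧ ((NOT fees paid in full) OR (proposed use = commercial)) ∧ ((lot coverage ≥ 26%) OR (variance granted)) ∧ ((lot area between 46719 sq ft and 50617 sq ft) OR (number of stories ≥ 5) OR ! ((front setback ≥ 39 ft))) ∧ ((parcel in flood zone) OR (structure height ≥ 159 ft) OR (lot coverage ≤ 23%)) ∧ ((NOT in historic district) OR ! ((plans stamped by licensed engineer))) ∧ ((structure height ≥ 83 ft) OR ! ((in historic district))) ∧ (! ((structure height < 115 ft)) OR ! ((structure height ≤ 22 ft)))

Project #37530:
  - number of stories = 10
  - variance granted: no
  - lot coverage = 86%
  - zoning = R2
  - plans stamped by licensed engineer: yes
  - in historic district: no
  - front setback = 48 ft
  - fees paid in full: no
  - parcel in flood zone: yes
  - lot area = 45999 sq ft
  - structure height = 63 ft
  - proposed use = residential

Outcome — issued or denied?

Atomic conditions:
  NOT in historic district: no → true
  NOT plans stamped by licensed engineer: yes → false
  zoning = AG: R2 == AG is false
  NOT fees paid in full: no → true
  proposed use = commercial: residential == commercial is false
  lot coverage ≥ 26%: 86 ≥ 26 is true
  variance granted: no → false
  lot area between 46719 sq ft and 50617 sq ft: 45999 in [46719, 50617] is false
  number of stories ≥ 5: 10 ≥ 5 is true
  front setback ≥ 39 ft: 48 ≥ 39 is true
  parcel in flood zone: yes → true
  structure height ≥ 159 ft: 63 ≥ 159 is false
  lot coverage ≤ 23%: 86 ≤ 23 is false
  plans stamped by licensed engineer: yes → true
  structure height ≥ 83 ft: 63 ≥ 83 is false
  in historic district: no → false
  structure height < 115 ft: 63 < 115 is true
  structure height ≤ 22 ft: 63 ≤ 22 is false
Combine:
[1.1] NOT true = false
[1.2] NOT false = true
[1] false OR true OR false = true
[2] true OR false = true
[3] true OR false = true
[4.3] NOT true = false
[4] false OR true OR false = true
[5] true OR false OR false = true
[6.2] NOT true = false
[6] true OR false = true
[7.2] NOT false = true
[7] false OR true = true
[8.1] NOT true = false
[8.2] NOT false = true
[8] false OR true = true
[root] true AND true AND true AND true AND true AND true AND true AND true = true
Overall: true → issued

Issued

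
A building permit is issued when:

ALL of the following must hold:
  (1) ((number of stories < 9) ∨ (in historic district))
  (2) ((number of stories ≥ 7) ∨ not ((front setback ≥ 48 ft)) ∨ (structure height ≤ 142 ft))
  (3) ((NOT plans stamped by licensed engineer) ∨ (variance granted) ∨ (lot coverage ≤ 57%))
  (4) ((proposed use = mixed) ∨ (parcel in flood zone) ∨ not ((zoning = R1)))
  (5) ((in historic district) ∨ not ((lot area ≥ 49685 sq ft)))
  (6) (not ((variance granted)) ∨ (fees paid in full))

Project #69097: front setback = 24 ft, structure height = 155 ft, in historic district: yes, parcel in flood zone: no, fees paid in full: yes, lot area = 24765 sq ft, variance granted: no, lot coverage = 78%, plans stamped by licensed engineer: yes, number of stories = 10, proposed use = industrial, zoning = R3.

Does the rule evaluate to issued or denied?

Denied

Atomic conditions:
  number of stories < 9: 10 < 9 is false
  in historic district: yes → true
  number of stories ≥ 7: 10 ≥ 7 is true
  front setback ≥ 48 ft: 24 ≥ 48 is false
  structure height ≤ 142 ft: 155 ≤ 142 is false
  NOT plans stamped by licensed engineer: yes → false
  variance granted: no → false
  lot coverage ≤ 57%: 78 ≤ 57 is false
  proposed use = mixed: industrial == mixed is false
  parcel in flood zone: no → false
  zoning = R1: R3 == R1 is false
  lot area ≥ 49685 sq ft: 24765 ≥ 49685 is false
  fees paid in full: yes → true
Combine:
[1] false OR true = true
[2.2] NOT false = true
[2] true OR true OR false = true
[3] false OR false OR false = false
[4.3] NOT false = true
[4] false OR false OR true = true
[5.2] NOT false = true
[5] true OR true = true
[6.1] NOT false = true
[6] true OR true = true
[root] true AND true AND false AND true AND true AND true = false
Overall: false → denied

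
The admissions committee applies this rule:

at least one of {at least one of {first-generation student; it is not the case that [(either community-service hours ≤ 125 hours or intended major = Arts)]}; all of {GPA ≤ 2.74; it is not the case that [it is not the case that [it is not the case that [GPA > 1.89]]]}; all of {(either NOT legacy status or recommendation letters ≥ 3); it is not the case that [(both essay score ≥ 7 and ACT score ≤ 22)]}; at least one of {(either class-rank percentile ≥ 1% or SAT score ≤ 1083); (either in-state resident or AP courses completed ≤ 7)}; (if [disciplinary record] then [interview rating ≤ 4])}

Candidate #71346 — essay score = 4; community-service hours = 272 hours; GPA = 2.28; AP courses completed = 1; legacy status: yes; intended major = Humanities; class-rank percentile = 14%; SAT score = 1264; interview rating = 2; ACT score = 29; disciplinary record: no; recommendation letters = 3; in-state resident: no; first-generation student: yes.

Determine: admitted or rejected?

Atomic conditions:
  first-generation student: yes → true
  community-service hours ≤ 125 hours: 272 ≤ 125 is false
  intended major = Arts: Humanities == Arts is false
  GPA ≤ 2.74: 2.28 ≤ 2.74 is true
  GPA > 1.89: 2.28 > 1.89 is true
  NOT legacy status: yes → false
  recommendation letters ≥ 3: 3 ≥ 3 is true
  essay score ≥ 7: 4 ≥ 7 is false
  ACT score ≤ 22: 29 ≤ 22 is false
  class-rank percentile ≥ 1%: 14 ≥ 1 is true
  SAT score ≤ 1083: 1264 ≤ 1083 is false
  in-state resident: no → false
  AP courses completed ≤ 7: 1 ≤ 7 is true
  disciplinary record: no → false
  interview rating ≤ 4: 2 ≤ 4 is true
Combine:
[1.2.1] false OR false = false
[1.2] NOT false = true
[1] true OR true = true
[2.2.1.1] NOT true = false
[2.2.1] NOT false = true
[2.2] NOT true = false
[2] true AND false = false
[3.1] false OR true = true
[3.2.1] false AND false = false
[3.2] NOT false = true
[3] true AND true = true
[4.1] true OR false = true
[4.2] false OR true = true
[4] true OR true = true
[5] false → true (antecedent false ⇒ implication holds) = true
[root] true OR false OR true OR true OR true = true
Overall: true → admitted

Admitted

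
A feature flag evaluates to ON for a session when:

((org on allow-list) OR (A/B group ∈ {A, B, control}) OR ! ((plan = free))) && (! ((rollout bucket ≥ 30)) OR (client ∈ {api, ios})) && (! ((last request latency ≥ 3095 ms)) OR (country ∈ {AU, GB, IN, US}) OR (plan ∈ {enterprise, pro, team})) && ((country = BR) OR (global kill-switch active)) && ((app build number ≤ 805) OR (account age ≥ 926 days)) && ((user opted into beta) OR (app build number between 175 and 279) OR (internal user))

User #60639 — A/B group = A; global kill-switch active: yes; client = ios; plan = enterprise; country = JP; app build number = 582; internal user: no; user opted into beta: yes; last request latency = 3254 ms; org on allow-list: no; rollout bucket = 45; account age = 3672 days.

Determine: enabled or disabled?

Enabled

Atomic conditions:
  org on allow-list: no → false
  A/B group ∈ {A, B, control}: A is in the set → true
  plan = free: enterprise == free is false
  rollout bucket ≥ 30: 45 ≥ 30 is true
  client ∈ {api, ios}: ios is in the set → true
  last request latency ≥ 3095 ms: 3254 ≥ 3095 is true
  country ∈ {AU, GB, IN, US}: JP is not in the set → false
  plan ∈ {enterprise, pro, team}: enterprise is in the set → true
  country = BR: JP == BR is false
  global kill-switch active: yes → true
  app build number ≤ 805: 582 ≤ 805 is true
  account age ≥ 926 days: 3672 ≥ 926 is true
  user opted into beta: yes → true
  app build number between 175 and 279: 582 in [175, 279] is false
  internal user: no → false
Combine:
[1.3] NOT false = true
[1] false OR true OR true = true
[2.1] NOT true = false
[2] false OR true = true
[3.1] NOT true = false
[3] false OR false OR true = true
[4] false OR true = true
[5] true OR true = true
[6] true OR false OR false = true
[root] true AND true AND true AND true AND true AND true = true
Overall: true → enabled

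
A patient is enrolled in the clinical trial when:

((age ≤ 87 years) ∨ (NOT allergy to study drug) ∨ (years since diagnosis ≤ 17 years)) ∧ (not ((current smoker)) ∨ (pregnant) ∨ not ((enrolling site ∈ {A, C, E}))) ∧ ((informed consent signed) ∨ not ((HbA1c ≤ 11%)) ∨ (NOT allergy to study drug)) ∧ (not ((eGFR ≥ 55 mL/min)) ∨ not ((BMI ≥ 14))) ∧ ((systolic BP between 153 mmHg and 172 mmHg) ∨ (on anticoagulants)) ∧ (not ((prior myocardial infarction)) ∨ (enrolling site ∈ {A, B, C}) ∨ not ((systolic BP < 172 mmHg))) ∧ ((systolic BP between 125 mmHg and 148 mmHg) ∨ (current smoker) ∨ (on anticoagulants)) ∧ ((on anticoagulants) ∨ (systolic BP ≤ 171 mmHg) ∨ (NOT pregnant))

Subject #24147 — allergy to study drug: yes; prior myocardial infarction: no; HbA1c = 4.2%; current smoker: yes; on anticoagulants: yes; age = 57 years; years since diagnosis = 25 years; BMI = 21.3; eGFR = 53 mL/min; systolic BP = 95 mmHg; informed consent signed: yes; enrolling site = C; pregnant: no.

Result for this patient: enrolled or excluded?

Atomic conditions:
  age ≤ 87 years: 57 ≤ 87 is true
  NOT allergy to study drug: yes → false
  years since diagnosis ≤ 17 years: 25 ≤ 17 is false
  current smoker: yes → true
  pregnant: no → false
  enrolling site ∈ {A, C, E}: C is in the set → true
  informed consent signed: yes → true
  HbA1c ≤ 11%: 4.2 ≤ 11 is true
  eGFR ≥ 55 mL/min: 53 ≥ 55 is false
  BMI ≥ 14: 21.3 ≥ 14 is true
  systolic BP between 153 mmHg and 172 mmHg: 95 in [153, 172] is false
  on anticoagulants: yes → true
  prior myocardial infarction: no → false
  enrolling site ∈ {A, B, C}: C is in the set → true
  systolic BP < 172 mmHg: 95 < 172 is true
  systolic BP between 125 mmHg and 148 mmHg: 95 in [125, 148] is false
  systolic BP ≤ 171 mmHg: 95 ≤ 171 is true
  NOT pregnant: no → true
Combine:
[1] true OR false OR false = true
[2.1] NOT true = false
[2.3] NOT true = false
[2] false OR false OR false = false
[3.2] NOT true = false
[3] true OR false OR false = true
[4.1] NOT false = true
[4.2] NOT true = false
[4] true OR false = true
[5] false OR true = true
[6.1] NOT false = true
[6.3] NOT true = false
[6] true OR true OR false = true
[7] false OR true OR true = true
[8] true OR true OR true = true
[root] true AND false AND true AND true AND true AND true AND true AND true = false
Overall: false → excluded

Excluded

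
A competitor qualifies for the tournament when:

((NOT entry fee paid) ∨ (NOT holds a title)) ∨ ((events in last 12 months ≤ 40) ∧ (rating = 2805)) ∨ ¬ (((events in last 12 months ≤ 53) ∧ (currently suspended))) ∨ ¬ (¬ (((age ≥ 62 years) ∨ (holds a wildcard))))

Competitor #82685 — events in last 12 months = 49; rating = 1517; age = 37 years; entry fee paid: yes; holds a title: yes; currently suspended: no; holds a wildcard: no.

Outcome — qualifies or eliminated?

Atomic conditions:
  NOT entry fee paid: yes → false
  NOT holds a title: yes → false
  events in last 12 months ≤ 40: 49 ≤ 40 is false
  rating = 2805: 1517 == 2805 is false
  events in last 12 months ≤ 53: 49 ≤ 53 is true
  currently suspended: no → false
  age ≥ 62 years: 37 ≥ 62 is false
  holds a wildcard: no → false
Combine:
[1] false OR false = false
[2] false AND false = false
[3.1] true AND false = false
[3] NOT false = true
[4.1.1] false OR false = false
[4.1] NOT false = true
[4] NOT true = false
[root] false OR false OR true OR false = true
Overall: true → qualifies

Qualifies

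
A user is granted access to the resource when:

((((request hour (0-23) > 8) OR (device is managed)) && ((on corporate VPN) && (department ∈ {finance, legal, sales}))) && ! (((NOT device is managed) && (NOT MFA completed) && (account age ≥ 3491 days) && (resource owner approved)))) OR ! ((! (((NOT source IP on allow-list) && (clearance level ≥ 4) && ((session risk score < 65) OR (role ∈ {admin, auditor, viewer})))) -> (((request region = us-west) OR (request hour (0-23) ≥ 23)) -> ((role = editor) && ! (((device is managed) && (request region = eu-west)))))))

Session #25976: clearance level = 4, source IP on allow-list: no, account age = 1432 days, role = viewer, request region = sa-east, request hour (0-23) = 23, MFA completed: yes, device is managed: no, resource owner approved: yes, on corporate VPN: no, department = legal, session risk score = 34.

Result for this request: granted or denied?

Denied

Atomic conditions:
  request hour (0-23) > 8: 23 > 8 is true
  device is managed: no → false
  on corporate VPN: no → false
  department ∈ {finance, legal, sales}: legal is in the set → true
  NOT device is managed: no → true
  NOT MFA completed: yes → false
  account age ≥ 3491 days: 1432 ≥ 3491 is false
  resource owner approved: yes → true
  NOT source IP on allow-list: no → true
  clearance level ≥ 4: 4 ≥ 4 is true
  session risk score < 65: 34 < 65 is true
  role ∈ {admin, auditor, viewer}: viewer is in the set → true
  request region = us-west: sa-east == us-west is false
  request hour (0-23) ≥ 23: 23 ≥ 23 is true
  role = editor: viewer == editor is false
  request region = eu-west: sa-east == eu-west is false
Combine:
[1.1.1] true OR false = true
[1.1.2] false AND true = false
[1.1] true AND false = false
[1.2.1] true AND false AND false AND true = false
[1.2] NOT false = true
[1] false AND true = false
[2.1.1.1.3] true OR true = true
[2.1.1.1] true AND true AND true = true
[2.1.1] NOT true = false
[2.1.2.1] false OR true = true
[2.1.2.2.2.1] false AND false = false
[2.1.2.2.2] NOT false = true
[2.1.2.2] false AND true = false
[2.1.2] true → false = false
[2.1] false → false (antecedent false ⇒ implication holds) = true
[2] NOT true = false
[root] false OR false = false
Overall: false → denied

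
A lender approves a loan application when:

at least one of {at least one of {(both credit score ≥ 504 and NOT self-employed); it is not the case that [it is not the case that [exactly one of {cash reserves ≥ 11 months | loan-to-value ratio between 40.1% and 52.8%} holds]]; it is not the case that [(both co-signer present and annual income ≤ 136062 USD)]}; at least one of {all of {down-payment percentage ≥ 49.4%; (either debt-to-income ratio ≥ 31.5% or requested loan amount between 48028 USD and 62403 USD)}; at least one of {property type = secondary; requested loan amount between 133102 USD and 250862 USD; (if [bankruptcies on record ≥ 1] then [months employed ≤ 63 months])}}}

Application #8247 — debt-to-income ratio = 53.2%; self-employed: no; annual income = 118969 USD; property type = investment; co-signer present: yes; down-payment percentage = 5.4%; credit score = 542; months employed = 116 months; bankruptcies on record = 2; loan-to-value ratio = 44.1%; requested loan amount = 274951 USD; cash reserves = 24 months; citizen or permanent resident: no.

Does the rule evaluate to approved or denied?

Approved

Atomic conditions:
  credit score ≥ 504: 542 ≥ 504 is true
  NOT self-employed: no → true
  cash reserves ≥ 11 months: 24 ≥ 11 is true
  loan-to-value ratio between 40.1% and 52.8%: 44.1 in [40.1, 52.8] is true
  co-signer present: yes → true
  annual income ≤ 136062 USD: 118969 ≤ 136062 is true
  down-payment percentage ≥ 49.4%: 5.4 ≥ 49.4 is false
  debt-to-income ratio ≥ 31.5%: 53.2 ≥ 31.5 is true
  requested loan amount between 48028 USD and 62403 USD: 274951 in [48028, 62403] is false
  property type = secondary: investment == secondary is false
  requested loan amount between 133102 USD and 250862 USD: 274951 in [133102, 250862] is false
  bankruptcies on record ≥ 1: 2 ≥ 1 is true
  months employed ≤ 63 months: 116 ≤ 63 is false
Combine:
[1.1] true AND true = true
[1.2.1.1] exactly-one(true, true) = false
[1.2.1] NOT false = true
[1.2] NOT true = false
[1.3.1] true AND true = true
[1.3] NOT true = false
[1] true OR false OR false = true
[2.1.2] true OR false = true
[2.1] false AND true = false
[2.2.3] true → false = false
[2.2] false OR false OR false = false
[2] false OR false = false
[root] true OR false = true
Overall: true → approved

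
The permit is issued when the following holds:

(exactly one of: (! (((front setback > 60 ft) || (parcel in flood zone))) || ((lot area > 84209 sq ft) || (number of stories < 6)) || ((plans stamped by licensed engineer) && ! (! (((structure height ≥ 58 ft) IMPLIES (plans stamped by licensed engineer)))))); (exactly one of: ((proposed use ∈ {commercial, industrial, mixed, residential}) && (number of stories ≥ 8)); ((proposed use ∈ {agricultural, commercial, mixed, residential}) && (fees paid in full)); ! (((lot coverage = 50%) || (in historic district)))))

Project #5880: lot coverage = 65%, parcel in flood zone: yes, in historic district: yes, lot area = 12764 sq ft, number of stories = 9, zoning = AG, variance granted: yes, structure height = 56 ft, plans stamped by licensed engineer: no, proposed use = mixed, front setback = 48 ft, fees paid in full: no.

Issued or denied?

Issued

Atomic conditions:
  front setback > 60 ft: 48 > 60 is false
  parcel in flood zone: yes → true
  lot area > 84209 sq ft: 12764 > 84209 is false
  number of stories < 6: 9 < 6 is false
  plans stamped by licensed engineer: no → false
  structure height ≥ 58 ft: 56 ≥ 58 is false
  proposed use ∈ {commercial, industrial, mixed, residential}: mixed is in the set → true
  number of stories ≥ 8: 9 ≥ 8 is true
  proposed use ∈ {agricultural, commercial, mixed, residential}: mixed is in the set → true
  fees paid in full: no → false
  lot coverage = 50%: 65 == 50 is false
  in historic district: yes → true
Combine:
[1.1.1] false OR true = true
[1.1] NOT true = false
[1.2] false OR false = false
[1.3.2.1.1] false → false (antecedent false ⇒ implication holds) = true
[1.3.2.1] NOT true = false
[1.3.2] NOT false = true
[1.3] false AND true = false
[1] false OR false OR false = false
[2.1] true AND true = true
[2.2] true AND false = false
[2.3.1] false OR true = true
[2.3] NOT true = false
[2] exactly-one(true, false, false) = true
[root] exactly-one(false, true) = true
Overall: true → issued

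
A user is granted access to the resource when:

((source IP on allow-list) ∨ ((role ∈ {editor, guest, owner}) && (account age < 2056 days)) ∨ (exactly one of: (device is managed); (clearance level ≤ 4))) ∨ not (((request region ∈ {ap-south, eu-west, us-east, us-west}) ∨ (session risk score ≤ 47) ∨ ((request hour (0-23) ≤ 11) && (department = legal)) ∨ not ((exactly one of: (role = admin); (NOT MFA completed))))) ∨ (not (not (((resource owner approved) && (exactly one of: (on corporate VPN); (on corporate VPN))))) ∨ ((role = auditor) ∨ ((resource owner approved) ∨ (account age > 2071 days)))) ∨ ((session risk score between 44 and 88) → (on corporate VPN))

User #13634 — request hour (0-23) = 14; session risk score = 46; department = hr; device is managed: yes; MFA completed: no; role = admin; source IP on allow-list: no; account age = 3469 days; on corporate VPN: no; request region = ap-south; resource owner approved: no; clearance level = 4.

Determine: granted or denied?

Atomic conditions:
  source IP on allow-list: no → false
  role ∈ {editor, guest, owner}: admin is not in the set → false
  account age < 2056 days: 3469 < 2056 is false
  device is managed: yes → true
  clearance level ≤ 4: 4 ≤ 4 is true
  request region ∈ {ap-south, eu-west, us-east, us-west}: ap-south is in the set → true
  session risk score ≤ 47: 46 ≤ 47 is true
  request hour (0-23) ≤ 11: 14 ≤ 11 is false
  department = legal: hr == legal is false
  role = admin: admin == admin is true
  NOT MFA completed: no → true
  resource owner approved: no → false
  on corporate VPN: no → false
  role = auditor: admin == auditor is false
  account age > 2071 days: 3469 > 2071 is true
  session risk score between 44 and 88: 46 in [44, 88] is true
Combine:
[1.2] false AND false = false
[1.3] exactly-one(true, true) = false
[1] false OR false OR false = false
[2.1.3] false AND false = false
[2.1.4.1] exactly-one(true, true) = false
[2.1.4] NOT false = true
[2.1] true OR true OR false OR true = true
[2] NOT true = false
[3.1.1.1.2] exactly-one(false, false) = false
[3.1.1.1] false AND false = false
[3.1.1] NOT false = true
[3.1] NOT true = false
[3.2.2] false OR true = true
[3.2] false OR true = true
[3] false OR true = true
[4] true → false = false
[root] false OR false OR true OR false = true
Overall: true → granted

Granted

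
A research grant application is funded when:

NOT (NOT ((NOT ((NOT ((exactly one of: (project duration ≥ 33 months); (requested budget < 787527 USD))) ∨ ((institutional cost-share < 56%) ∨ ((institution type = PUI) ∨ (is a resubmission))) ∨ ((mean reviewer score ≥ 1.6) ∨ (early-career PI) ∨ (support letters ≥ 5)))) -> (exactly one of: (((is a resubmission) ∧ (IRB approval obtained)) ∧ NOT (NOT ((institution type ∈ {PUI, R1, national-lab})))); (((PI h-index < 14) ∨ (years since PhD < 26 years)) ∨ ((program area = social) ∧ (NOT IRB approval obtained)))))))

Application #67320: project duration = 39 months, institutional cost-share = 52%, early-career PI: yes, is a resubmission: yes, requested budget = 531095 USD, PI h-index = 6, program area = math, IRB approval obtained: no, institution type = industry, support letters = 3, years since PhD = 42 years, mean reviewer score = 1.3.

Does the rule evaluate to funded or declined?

Funded

Atomic conditions:
  project duration ≥ 33 months: 39 ≥ 33 is true
  requested budget < 787527 USD: 531095 < 787527 is true
  institutional cost-share < 56%: 52 < 56 is true
  institution type = PUI: industry == PUI is false
  is a resubmission: yes → true
  mean reviewer score ≥ 1.6: 1.3 ≥ 1.6 is false
  early-career PI: yes → true
  support letters ≥ 5: 3 ≥ 5 is false
  IRB approval obtained: no → false
  institution type ∈ {PUI, R1, national-lab}: industry is not in the set → false
  PI h-index < 14: 6 < 14 is true
  years since PhD < 26 years: 42 < 26 is false
  program area = social: math == social is false
  NOT IRB approval obtained: no → true
Combine:
[1.1.1.1.1.1] exactly-one(true, true) = false
[1.1.1.1.1] NOT false = true
[1.1.1.1.2.2] false OR true = true
[1.1.1.1.2] true OR true = true
[1.1.1.1.3] false OR true OR false = true
[1.1.1.1] true OR true OR true = true
[1.1.1] NOT true = false
[1.1.2.1.1] true AND false = false
[1.1.2.1.2.1] NOT false = true
[1.1.2.1.2] NOT true = false
[1.1.2.1] false AND false = false
[1.1.2.2.1] true OR false = true
[1.1.2.2.2] false AND true = false
[1.1.2.2] true OR false = true
[1.1.2] exactly-one(false, true) = true
[1.1] false → true (antecedent false ⇒ implication holds) = true
[1] NOT true = false
[root] NOT false = true
Overall: true → funded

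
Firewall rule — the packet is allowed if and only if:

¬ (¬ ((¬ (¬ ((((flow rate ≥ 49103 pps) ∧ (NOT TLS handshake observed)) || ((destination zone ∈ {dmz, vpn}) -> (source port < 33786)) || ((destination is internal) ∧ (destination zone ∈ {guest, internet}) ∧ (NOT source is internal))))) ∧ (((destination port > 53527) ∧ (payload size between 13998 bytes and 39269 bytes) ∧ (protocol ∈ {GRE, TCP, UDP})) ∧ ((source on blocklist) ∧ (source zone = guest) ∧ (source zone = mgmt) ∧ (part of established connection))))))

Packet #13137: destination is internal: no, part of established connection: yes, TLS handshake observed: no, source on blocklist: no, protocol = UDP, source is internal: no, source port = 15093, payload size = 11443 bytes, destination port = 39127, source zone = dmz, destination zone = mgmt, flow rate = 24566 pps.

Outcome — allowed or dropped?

Dropped

Atomic conditions:
  flow rate ≥ 49103 pps: 24566 ≥ 49103 is false
  NOT TLS handshake observed: no → true
  destination zone ∈ {dmz, vpn}: mgmt is not in the set → false
  source port < 33786: 15093 < 33786 is true
  destination is internal: no → false
  destination zone ∈ {guest, internet}: mgmt is not in the set → false
  NOT source is internal: no → true
  destination port > 53527: 39127 > 53527 is false
  payload size between 13998 bytes and 39269 bytes: 11443 in [13998, 39269] is false
  protocol ∈ {GRE, TCP, UDP}: UDP is in the set → true
  source on blocklist: no → false
  source zone = guest: dmz == guest is false
  source zone = mgmt: dmz == mgmt is false
  part of established connection: yes → true
Combine:
[1.1.1.1.1.1] false AND true = false
[1.1.1.1.1.2] false → true (antecedent false ⇒ implication holds) = true
[1.1.1.1.1.3] false AND false AND true = false
[1.1.1.1.1] false OR true OR false = true
[1.1.1.1] NOT true = false
[1.1.1] NOT false = true
[1.1.2.1] false AND false AND true = false
[1.1.2.2] false AND false AND false AND true = false
[1.1.2] false AND false = false
[1.1] true AND false = false
[1] NOT false = true
[root] NOT true = false
Overall: false → dropped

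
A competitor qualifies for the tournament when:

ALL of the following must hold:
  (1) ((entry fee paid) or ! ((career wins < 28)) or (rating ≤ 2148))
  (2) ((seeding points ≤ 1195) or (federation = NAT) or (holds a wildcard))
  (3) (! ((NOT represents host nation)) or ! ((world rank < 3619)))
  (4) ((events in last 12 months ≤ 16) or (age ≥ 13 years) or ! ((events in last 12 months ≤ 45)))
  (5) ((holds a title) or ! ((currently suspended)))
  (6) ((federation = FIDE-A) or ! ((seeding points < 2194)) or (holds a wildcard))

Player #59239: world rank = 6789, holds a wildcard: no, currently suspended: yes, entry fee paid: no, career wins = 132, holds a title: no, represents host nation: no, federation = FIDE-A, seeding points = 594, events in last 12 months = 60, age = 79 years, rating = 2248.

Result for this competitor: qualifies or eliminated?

Atomic conditions:
  entry fee paid: no → false
  career wins < 28: 132 < 28 is false
  rating ≤ 2148: 2248 ≤ 2148 is false
  seeding points ≤ 1195: 594 ≤ 1195 is true
  federation = NAT: FIDE-A == NAT is false
  holds a wildcard: no → false
  NOT represents host nation: no → true
  world rank < 3619: 6789 < 3619 is false
  events in last 12 months ≤ 16: 60 ≤ 16 is false
  age ≥ 13 years: 79 ≥ 13 is true
  events in last 12 months ≤ 45: 60 ≤ 45 is false
  holds a title: no → false
  currently suspended: yes → true
  federation = FIDE-A: FIDE-A == FIDE-A is true
  seeding points < 2194: 594 < 2194 is true
Combine:
[1.2] NOT false = true
[1] false OR true OR false = true
[2] true OR false OR false = true
[3.1] NOT true = false
[3.2] NOT false = true
[3] false OR true = true
[4.3] NOT false = true
[4] false OR true OR true = true
[5.2] NOT true = false
[5] false OR false = false
[6.2] NOT true = false
[6] true OR false OR false = true
[root] true AND true AND true AND true AND false AND true = false
Overall: false → eliminated

Eliminated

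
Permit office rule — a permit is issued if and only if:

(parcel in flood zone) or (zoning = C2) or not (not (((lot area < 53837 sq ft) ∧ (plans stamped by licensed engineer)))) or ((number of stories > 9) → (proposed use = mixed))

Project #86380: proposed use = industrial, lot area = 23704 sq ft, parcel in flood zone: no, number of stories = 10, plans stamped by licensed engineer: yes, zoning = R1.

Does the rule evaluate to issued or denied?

Issued

Atomic conditions:
  parcel in flood zone: no → false
  zoning = C2: R1 == C2 is false
  lot area < 53837 sq ft: 23704 < 53837 is true
  plans stamped by licensed engineer: yes → true
  number of stories > 9: 10 > 9 is true
  proposed use = mixed: industrial == mixed is false
Combine:
[3.1.1] true AND true = true
[3.1] NOT true = false
[3] NOT false = true
[4] true → false = false
[root] false OR false OR true OR false = true
Overall: true → issued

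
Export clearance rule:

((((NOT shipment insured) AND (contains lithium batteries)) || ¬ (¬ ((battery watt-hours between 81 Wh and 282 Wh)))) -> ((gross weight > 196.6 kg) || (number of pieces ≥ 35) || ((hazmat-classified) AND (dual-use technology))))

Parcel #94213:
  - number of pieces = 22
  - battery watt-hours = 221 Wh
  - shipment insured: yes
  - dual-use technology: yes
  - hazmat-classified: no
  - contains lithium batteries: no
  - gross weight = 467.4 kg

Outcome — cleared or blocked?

Atomic conditions:
  NOT shipment insured: yes → false
  contains lithium batteries: no → false
  battery watt-hours between 81 Wh and 282 Wh: 221 in [81, 282] is true
  gross weight > 196.6 kg: 467.4 > 196.6 is true
  number of pieces ≥ 35: 22 ≥ 35 is false
  hazmat-classified: no → false
  dual-use technology: yes → true
Combine:
[1.1] false AND false = false
[1.2.1] NOT true = false
[1.2] NOT false = true
[1] false OR true = true
[2.3] false AND true = false
[2] true OR false OR false = true
[root] true → true = true
Overall: true → cleared

Cleared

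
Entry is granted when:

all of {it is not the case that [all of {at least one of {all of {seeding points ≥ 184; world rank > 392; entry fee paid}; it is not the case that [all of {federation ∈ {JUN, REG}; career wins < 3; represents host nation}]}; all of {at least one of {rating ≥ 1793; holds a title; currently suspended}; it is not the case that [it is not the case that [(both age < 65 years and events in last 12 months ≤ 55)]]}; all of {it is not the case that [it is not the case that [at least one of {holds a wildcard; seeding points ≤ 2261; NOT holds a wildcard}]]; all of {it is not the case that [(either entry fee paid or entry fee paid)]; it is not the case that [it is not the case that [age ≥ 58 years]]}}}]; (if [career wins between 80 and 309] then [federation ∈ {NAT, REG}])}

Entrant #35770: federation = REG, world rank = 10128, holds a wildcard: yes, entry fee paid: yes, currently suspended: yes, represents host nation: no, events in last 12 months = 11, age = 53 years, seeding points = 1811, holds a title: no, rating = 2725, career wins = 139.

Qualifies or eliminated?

Atomic conditions:
  seeding points ≥ 184: 1811 ≥ 184 is true
  world rank > 392: 10128 > 392 is true
  entry fee paid: yes → true
  federation ∈ {JUN, REG}: REG is in the set → true
  career wins < 3: 139 < 3 is false
  represents host nation: no → false
  rating ≥ 1793: 2725 ≥ 1793 is true
  holds a title: no → false
  currently suspended: yes → true
  age < 65 years: 53 < 65 is true
  events in last 12 months ≤ 55: 11 ≤ 55 is true
  holds a wildcard: yes → true
  seeding points ≤ 2261: 1811 ≤ 2261 is true
  NOT holds a wildcard: yes → false
  age ≥ 58 years: 53 ≥ 58 is false
  career wins between 80 and 309: 139 in [80, 309] is true
  federation ∈ {NAT, REG}: REG is in the set → true
Combine:
[1.1.1.1] true AND true AND true = true
[1.1.1.2.1] true AND false AND false = false
[1.1.1.2] NOT false = true
[1.1.1] true OR true = true
[1.1.2.1] true OR false OR true = true
[1.1.2.2.1.1] true AND true = true
[1.1.2.2.1] NOT true = false
[1.1.2.2] NOT false = true
[1.1.2] true AND true = true
[1.1.3.1.1.1] true OR true OR false = true
[1.1.3.1.1] NOT true = false
[1.1.3.1] NOT false = true
[1.1.3.2.1.1] true OR true = true
[1.1.3.2.1] NOT true = false
[1.1.3.2.2.1] NOT false = true
[1.1.3.2.2] NOT true = false
[1.1.3.2] false AND false = false
[1.1.3] true AND false = false
[1.1] true AND true AND false = false
[1] NOT false = true
[2] true → true = true
[root] true AND true = true
Overall: true → qualifies

Qualifies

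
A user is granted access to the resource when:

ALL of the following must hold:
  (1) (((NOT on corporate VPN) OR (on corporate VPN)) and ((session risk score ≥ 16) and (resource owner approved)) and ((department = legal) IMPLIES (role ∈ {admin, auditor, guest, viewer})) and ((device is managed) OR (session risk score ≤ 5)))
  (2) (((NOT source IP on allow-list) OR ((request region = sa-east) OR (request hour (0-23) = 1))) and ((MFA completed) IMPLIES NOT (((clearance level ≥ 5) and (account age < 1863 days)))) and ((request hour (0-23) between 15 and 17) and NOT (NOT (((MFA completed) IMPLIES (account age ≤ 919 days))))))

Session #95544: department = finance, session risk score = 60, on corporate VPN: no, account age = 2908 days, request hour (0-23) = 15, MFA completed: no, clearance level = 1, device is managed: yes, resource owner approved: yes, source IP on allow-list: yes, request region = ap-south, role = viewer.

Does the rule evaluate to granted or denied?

Atomic conditions:
  NOT on corporate VPN: no → true
  on corporate VPN: no → false
  session risk score ≥ 16: 60 ≥ 16 is true
  resource owner approved: yes → true
  department = legal: finance == legal is false
  role ∈ {admin, auditor, guest, viewer}: viewer is in the set → true
  device is managed: yes → true
  session risk score ≤ 5: 60 ≤ 5 is false
  NOT source IP on allow-list: yes → false
  request region = sa-east: ap-south == sa-east is false
  request hour (0-23) = 1: 15 == 1 is false
  MFA completed: no → false
  clearance level ≥ 5: 1 ≥ 5 is false
  account age < 1863 days: 2908 < 1863 is false
  request hour (0-23) between 15 and 17: 15 in [15, 17] is true
  account age ≤ 919 days: 2908 ≤ 919 is false
Combine:
[1.1] true OR false = true
[1.2] true AND true = true
[1.3] false → true (antecedent false ⇒ implication holds) = true
[1.4] true OR false = true
[1] true AND true AND true AND true = true
[2.1.2] false OR false = false
[2.1] false OR false = false
[2.2.2.1] false AND false = false
[2.2.2] NOT false = true
[2.2] false → true (antecedent false ⇒ implication holds) = true
[2.3.2.1.1] false → false (antecedent false ⇒ implication holds) = true
[2.3.2.1] NOT true = false
[2.3.2] NOT false = true
[2.3] true AND true = true
[2] false AND true AND true = false
[root] true AND false = false
Overall: false → denied

Denied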